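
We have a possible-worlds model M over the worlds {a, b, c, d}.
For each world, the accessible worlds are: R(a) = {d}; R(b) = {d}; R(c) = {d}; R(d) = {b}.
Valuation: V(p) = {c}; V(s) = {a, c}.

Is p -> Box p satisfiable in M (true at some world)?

Yes

Recall that Box ψ holds at a world iff ψ holds at every accessible world, and Dia ψ holds iff ψ holds at some accessible world.
Let φ = p -> Box p. Evaluate φ at each world:
  a (successors {d}): φ is true.
  b (successors {d}): φ is true.
  c (successors {d}): φ is false.
  d (successors {b}): φ is true.
Detail at a (witness):
  At a: p is false, Box p is false, so p -> Box p is true.
    At a: Box p requires p at every successor {d}.
      p fails at d, so Box p is false at a.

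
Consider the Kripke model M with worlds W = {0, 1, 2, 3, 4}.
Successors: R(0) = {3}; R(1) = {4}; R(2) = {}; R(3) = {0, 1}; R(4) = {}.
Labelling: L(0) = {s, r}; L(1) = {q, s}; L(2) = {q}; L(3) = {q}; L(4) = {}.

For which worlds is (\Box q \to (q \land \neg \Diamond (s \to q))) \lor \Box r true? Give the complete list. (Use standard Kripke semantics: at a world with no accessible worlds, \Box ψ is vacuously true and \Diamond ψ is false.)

Let φ = (\Box q \to (q \land \neg \Diamond (s \to q))) \lor \Box r. Evaluate φ at each world:
  0 (successors {3}): φ is false.
  1 (successors {4}): φ is true.
  2 (successors ∅): φ is true.
  3 (successors {0, 1}): φ is true.
  4 (successors ∅): φ is true.
For instance, at 3:
  At 3: \Box q \to (q \land \neg \Diamond (s \to q)) is true, \Box r is false, so (\Box q \to (q \land \neg \Diamond (s \to q))) \lor \Box r is true.
    At 3: \Box q is false, q \land \neg \Diamond (s \to q) is false, so \Box q \to (q \land \neg \Diamond (s \to q)) is true.
      At 3: \Box q requires q at every successor {0, 1}.
        q fails at 0, so \Box q is false at 3.
      At 3: q is true, \neg \Diamond (s \to q) is false, so q \land \neg \Diamond (s \to q) is false.
    At 3: \Box r requires r at every successor {0, 1}.
      r fails at 1, so \Box r is false at 3.
Satisfying worlds: {1, 2, 3, 4}

1, 2, 3, 4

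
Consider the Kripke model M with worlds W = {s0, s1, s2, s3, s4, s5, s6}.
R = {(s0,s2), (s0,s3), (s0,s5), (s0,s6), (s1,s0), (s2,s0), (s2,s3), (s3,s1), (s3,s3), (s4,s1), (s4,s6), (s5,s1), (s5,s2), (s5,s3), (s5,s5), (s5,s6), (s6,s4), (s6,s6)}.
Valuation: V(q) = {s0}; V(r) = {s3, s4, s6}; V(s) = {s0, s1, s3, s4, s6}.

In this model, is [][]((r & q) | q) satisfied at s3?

At s3: [][]((r & q) | q) requires []((r & q) | q) at every successor {s1, s3}.
  []((r & q) | q) fails at s3, so [][]((r & q) | q) is false at s3.
    At s3: []((r & q) | q) requires (r & q) | q at every successor {s1, s3}.
      (r & q) | q fails at s1, so []((r & q) | q) is false at s3.

No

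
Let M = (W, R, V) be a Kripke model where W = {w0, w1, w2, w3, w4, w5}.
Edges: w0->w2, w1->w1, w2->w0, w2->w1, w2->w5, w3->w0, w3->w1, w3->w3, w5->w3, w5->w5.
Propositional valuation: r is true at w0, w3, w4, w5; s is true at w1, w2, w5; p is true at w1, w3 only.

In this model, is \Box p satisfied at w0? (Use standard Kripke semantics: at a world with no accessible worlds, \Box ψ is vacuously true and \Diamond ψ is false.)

At w0: \Box p requires p at every successor {w2}.
  p fails at w2, so \Box p is false at w0.

No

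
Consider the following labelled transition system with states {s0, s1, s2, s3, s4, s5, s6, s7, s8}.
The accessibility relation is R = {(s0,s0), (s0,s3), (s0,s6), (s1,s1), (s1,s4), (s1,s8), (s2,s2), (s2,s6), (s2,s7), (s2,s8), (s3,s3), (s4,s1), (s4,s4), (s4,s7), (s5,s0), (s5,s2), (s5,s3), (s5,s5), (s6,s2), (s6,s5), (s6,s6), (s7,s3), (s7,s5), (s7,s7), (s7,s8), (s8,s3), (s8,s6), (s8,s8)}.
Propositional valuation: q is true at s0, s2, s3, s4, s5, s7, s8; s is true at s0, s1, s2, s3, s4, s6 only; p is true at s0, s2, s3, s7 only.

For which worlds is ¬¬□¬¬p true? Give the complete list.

s3

Let φ = ¬¬□¬¬p. Evaluate φ at each world:
  s0 (successors {s0, s3, s6}): φ is false.
  s1 (successors {s1, s4, s8}): φ is false.
  s2 (successors {s2, s6, s7, s8}): φ is false.
  s3 (successors {s3}): φ is true.
  s4 (successors {s1, s4, s7}): φ is false.
  s5 (successors {s0, s2, s3, s5}): φ is false.
  s6 (successors {s2, s5, s6}): φ is false.
  s7 (successors {s3, s5, s7, s8}): φ is false.
  s8 (successors {s3, s6, s8}): φ is false.
For instance, at s0:
  At s0: ¬□¬¬p is true, so ¬¬□¬¬p is false.
    At s0: □¬¬p is false, so ¬□¬¬p is true.
      At s0: □¬¬p requires ¬¬p at every successor {s0, s3, s6}.
        ¬¬p fails at s6, so □¬¬p is false at s0.
Satisfying worlds: {s3}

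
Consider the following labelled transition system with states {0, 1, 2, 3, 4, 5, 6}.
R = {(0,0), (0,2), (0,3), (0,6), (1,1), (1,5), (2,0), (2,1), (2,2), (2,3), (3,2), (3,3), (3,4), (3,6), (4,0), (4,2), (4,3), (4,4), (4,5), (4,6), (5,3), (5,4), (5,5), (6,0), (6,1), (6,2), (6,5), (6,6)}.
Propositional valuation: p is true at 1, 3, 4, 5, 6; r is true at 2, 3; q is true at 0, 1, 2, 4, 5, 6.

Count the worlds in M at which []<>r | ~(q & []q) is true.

Let φ = []<>r | ~(q & []q). Evaluate φ at each world:
  0 (successors {0, 2, 3, 6}): φ is true.
  1 (successors {1, 5}): φ is false.
  2 (successors {0, 1, 2, 3}): φ is true.
  3 (successors {2, 3, 4, 6}): φ is true.
  4 (successors {0, 2, 3, 4, 5, 6}): φ is true.
  5 (successors {3, 4, 5}): φ is true.
  6 (successors {0, 1, 2, 5, 6}): φ is false.
For instance, at 6:
  At 6: []<>r is false, ~(q & []q) is false, so []<>r | ~(q & []q) is false.
    At 6: []<>r requires <>r at every successor {0, 1, 2, 5, 6}.
      <>r fails at 1, so []<>r is false at 6.
    At 6: q & []q is true, so ~(q & []q) is false.
      At 6: q is true, []q is true, so q & []q is true.
Satisfying worlds: {0, 2, 3, 4, 5}

5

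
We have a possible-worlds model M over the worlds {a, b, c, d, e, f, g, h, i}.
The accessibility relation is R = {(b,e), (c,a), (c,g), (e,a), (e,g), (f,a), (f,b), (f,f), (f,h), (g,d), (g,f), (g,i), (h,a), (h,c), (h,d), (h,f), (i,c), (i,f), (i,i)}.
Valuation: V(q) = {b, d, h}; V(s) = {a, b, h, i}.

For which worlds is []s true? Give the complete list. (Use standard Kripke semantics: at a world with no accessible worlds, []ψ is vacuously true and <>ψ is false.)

a, d

Recall that []ψ holds at a world iff ψ holds at every accessible world, and <>ψ holds iff ψ holds at some accessible world.
Let φ = []s. Evaluate φ at each world:
  a (successors ∅): φ is true.
  b (successors {e}): φ is false.
  c (successors {a, g}): φ is false.
  d (successors ∅): φ is true.
  e (successors {a, g}): φ is false.
  f (successors {a, b, f, h}): φ is false.
  g (successors {d, f, i}): φ is false.
  h (successors {a, c, d, f}): φ is false.
  i (successors {c, f, i}): φ is false.
For instance, at g:
  At g: []s requires s at every successor {d, f, i}.
    s fails at d, so []s is false at g.
Satisfying worlds: {a, d}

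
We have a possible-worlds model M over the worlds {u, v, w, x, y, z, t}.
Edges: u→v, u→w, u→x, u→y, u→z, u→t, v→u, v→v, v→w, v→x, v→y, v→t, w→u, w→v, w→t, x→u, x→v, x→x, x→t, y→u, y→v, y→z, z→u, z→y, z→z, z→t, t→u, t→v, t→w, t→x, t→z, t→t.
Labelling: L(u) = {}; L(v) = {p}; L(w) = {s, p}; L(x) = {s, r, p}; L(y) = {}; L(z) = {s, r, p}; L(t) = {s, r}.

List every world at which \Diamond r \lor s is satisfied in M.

Let φ = \Diamond r \lor s. Evaluate φ at each world:
  u (successors {v, w, x, y, z, t}): φ is true.
  v (successors {u, v, w, x, y, t}): φ is true.
  w (successors {u, v, t}): φ is true.
  x (successors {u, v, x, t}): φ is true.
  y (successors {u, v, z}): φ is true.
  z (successors {u, y, z, t}): φ is true.
  t (successors {u, v, w, x, z, t}): φ is true.
For instance, at t:
  At t: \Diamond r is true, s is true, so \Diamond r \lor s is true.
    At t: \Diamond r requires r at some successor in {u, v, w, x, z, t}.
      r holds at x, so \Diamond r is true at t.
Satisfying worlds: {u, v, w, x, y, z, t}

u, v, w, x, y, z, t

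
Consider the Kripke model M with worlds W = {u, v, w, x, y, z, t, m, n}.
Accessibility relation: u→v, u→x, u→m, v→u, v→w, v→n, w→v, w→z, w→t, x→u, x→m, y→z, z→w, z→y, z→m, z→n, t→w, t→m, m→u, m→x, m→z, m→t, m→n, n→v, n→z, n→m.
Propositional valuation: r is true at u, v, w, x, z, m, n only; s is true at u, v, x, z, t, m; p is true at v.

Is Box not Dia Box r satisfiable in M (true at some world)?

Let φ = Box not Dia Box r. Evaluate φ at each world:
  u (successors {v, x, m}): φ is false.
  v (successors {u, w, n}): φ is false.
  w (successors {v, z, t}): φ is false.
  x (successors {u, m}): φ is false.
  y (successors {z}): φ is false.
  z (successors {w, y, m, n}): φ is false.
  t (successors {w, m}): φ is false.
  m (successors {u, x, z, t, n}): φ is false.
  n (successors {v, z, m}): φ is false.
For instance, at x:
  At x: Box not Dia Box r requires not Dia Box r at every successor {u, m}.
    not Dia Box r fails at u, so Box not Dia Box r is false at x.
      At u: Dia Box r is true, so not Dia Box r is false.

No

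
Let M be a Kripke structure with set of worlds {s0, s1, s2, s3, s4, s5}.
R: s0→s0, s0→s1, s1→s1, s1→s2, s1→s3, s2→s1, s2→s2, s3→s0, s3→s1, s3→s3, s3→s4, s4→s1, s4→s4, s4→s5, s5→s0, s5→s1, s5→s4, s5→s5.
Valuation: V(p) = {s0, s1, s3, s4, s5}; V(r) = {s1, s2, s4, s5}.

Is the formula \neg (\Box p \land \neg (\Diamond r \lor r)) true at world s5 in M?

Yes

At s5: \Box p \land \neg (\Diamond r \lor r) is false, so \neg (\Box p \land \neg (\Diamond r \lor r)) is true.
  At s5: \Box p is true, \neg (\Diamond r \lor r) is false, so \Box p \land \neg (\Diamond r \lor r) is false.
    At s5: \Box p requires p at every successor {s0, s1, s4, s5}.
      At s0: p is true.
      At s1: p is true.
      At s4: p is true.
      At s5: p is true.
    So \Box p is true at s5.
    At s5: \Diamond r \lor r is true, so \neg (\Diamond r \lor r) is false.
      At s5: \Diamond r is true, r is true, so \Diamond r \lor r is true.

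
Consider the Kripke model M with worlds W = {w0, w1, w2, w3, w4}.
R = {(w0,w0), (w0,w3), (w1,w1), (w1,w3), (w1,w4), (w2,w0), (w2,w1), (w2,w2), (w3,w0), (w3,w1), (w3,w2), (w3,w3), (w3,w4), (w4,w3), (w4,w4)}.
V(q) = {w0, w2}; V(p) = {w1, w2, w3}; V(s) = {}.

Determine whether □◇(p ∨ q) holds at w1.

Recall that □ψ holds at a world iff ψ holds at every accessible world, and ◇ψ holds iff ψ holds at some accessible world.
At w1: □◇(p ∨ q) requires ◇(p ∨ q) at every successor {w1, w3, w4}.
    At w1: ◇(p ∨ q) requires p ∨ q at some successor in {w1, w3, w4}.
      p ∨ q holds at w1, so ◇(p ∨ q) is true at w1.
    At w3: ◇(p ∨ q) requires p ∨ q at some successor in {w0, w1, w2, w3, w4}.
      p ∨ q holds at w0, so ◇(p ∨ q) is true at w3.
    At w4: ◇(p ∨ q) requires p ∨ q at some successor in {w3, w4}.
      p ∨ q holds at w3, so ◇(p ∨ q) is true at w4.
So □◇(p ∨ q) is true at w1.

Yes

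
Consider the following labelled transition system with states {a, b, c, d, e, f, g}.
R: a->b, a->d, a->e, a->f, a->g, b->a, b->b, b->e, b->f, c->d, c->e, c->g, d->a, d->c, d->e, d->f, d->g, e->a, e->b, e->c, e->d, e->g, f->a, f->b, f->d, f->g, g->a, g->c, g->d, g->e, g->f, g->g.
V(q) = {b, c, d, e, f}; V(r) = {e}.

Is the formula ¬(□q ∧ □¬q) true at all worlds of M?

Yes

Let φ = ¬(□q ∧ □¬q). Evaluate φ at each world:
  a (successors {b, d, e, f, g}): φ is true.
  b (successors {a, b, e, f}): φ is true.
  c (successors {d, e, g}): φ is true.
  d (successors {a, c, e, f, g}): φ is true.
  e (successors {a, b, c, d, g}): φ is true.
  f (successors {a, b, d, g}): φ is true.
  g (successors {a, c, d, e, f, g}): φ is true.
For instance, at d:
  At d: □q ∧ □¬q is false, so ¬(□q ∧ □¬q) is true.
    At d: □q is false, □¬q is false, so □q ∧ □¬q is false.
      At d: □q requires q at every successor {a, c, e, f, g}.
        q fails at a, so □q is false at d.
      At d: □¬q requires ¬q at every successor {a, c, e, f, g}.
        ¬q fails at c, so □¬q is false at d.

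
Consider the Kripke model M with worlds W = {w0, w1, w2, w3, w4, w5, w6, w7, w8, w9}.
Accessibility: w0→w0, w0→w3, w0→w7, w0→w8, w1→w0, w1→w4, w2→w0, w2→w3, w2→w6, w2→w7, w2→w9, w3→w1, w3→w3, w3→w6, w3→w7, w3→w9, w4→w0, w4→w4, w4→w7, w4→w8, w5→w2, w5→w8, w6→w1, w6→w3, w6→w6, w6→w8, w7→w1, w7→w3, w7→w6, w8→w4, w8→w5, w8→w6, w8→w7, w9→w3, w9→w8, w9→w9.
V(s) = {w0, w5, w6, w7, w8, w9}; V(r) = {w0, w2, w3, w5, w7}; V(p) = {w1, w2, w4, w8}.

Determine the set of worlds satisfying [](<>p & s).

Recall that []ψ holds at a world iff ψ holds at every accessible world, and <>ψ holds iff ψ holds at some accessible world.
Let φ = [](<>p & s). Evaluate φ at each world:
  w0 (successors {w0, w3, w7, w8}): φ is false.
  w1 (successors {w0, w4}): φ is false.
  w2 (successors {w0, w3, w6, w7, w9}): φ is false.
  w3 (successors {w1, w3, w6, w7, w9}): φ is false.
  w4 (successors {w0, w4, w7, w8}): φ is false.
  w5 (successors {w2, w8}): φ is false.
  w6 (successors {w1, w3, w6, w8}): φ is false.
  w7 (successors {w1, w3, w6}): φ is false.
  w8 (successors {w4, w5, w6, w7}): φ is false.
  w9 (successors {w3, w8, w9}): φ is false.
For instance, at w7:
  At w7: [](<>p & s) requires <>p & s at every successor {w1, w3, w6}.
    <>p & s fails at w1, so [](<>p & s) is false at w7.
      At w1: <>p is true, s is false, so <>p & s is false.
Satisfying worlds: none.

none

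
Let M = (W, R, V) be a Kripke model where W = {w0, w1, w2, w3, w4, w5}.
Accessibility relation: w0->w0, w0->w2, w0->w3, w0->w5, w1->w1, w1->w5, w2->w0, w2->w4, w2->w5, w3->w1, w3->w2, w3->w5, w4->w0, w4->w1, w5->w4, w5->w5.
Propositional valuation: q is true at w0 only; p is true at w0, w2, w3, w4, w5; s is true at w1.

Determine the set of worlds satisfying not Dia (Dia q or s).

none

Let φ = not Dia (Dia q or s). Evaluate φ at each world:
  w0 (successors {w0, w2, w3, w5}): φ is false.
  w1 (successors {w1, w5}): φ is false.
  w2 (successors {w0, w4, w5}): φ is false.
  w3 (successors {w1, w2, w5}): φ is false.
  w4 (successors {w0, w1}): φ is false.
  w5 (successors {w4, w5}): φ is false.
For instance, at w3:
  At w3: Dia (Dia q or s) is true, so not Dia (Dia q or s) is false.
    At w3: Dia (Dia q or s) requires Dia q or s at some successor in {w1, w2, w5}.
      Dia q or s holds at w1, so Dia (Dia q or s) is true at w3.
Satisfying worlds: none.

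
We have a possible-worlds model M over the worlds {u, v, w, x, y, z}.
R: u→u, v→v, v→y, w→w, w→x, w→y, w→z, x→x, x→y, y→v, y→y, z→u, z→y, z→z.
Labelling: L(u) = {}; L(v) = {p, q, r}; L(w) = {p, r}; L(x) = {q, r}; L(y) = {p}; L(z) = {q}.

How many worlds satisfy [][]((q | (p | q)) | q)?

3

Let φ = [][]((q | (p | q)) | q). Evaluate φ at each world:
  u (successors {u}): φ is false.
  v (successors {v, y}): φ is true.
  w (successors {w, x, y, z}): φ is false.
  x (successors {x, y}): φ is true.
  y (successors {v, y}): φ is true.
  z (successors {u, y, z}): φ is false.
For instance, at y:
  At y: [][]((q | (p | q)) | q) requires []((q | (p | q)) | q) at every successor {v, y}.
      At v: []((q | (p | q)) | q) requires (q | (p | q)) | q at every successor {v, y}.
        At v: (q | (p | q)) | q is true.
        At y: (q | (p | q)) | q is true.
      So []((q | (p | q)) | q) is true at v.
      At y: []((q | (p | q)) | q) requires (q | (p | q)) | q at every successor {v, y}.
        At v: (q | (p | q)) | q is true.
        At y: (q | (p | q)) | q is true.
      So []((q | (p | q)) | q) is true at y.
  So [][]((q | (p | q)) | q) is true at y.
Satisfying worlds: {v, x, y}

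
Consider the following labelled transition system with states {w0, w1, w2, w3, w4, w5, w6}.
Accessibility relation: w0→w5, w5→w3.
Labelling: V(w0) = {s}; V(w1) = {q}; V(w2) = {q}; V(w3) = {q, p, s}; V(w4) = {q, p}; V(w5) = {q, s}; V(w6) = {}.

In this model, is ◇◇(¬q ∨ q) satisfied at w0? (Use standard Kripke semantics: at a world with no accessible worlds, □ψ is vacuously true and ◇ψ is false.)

At w0: ◇◇(¬q ∨ q) requires ◇(¬q ∨ q) at some successor in {w5}.
  ◇(¬q ∨ q) holds at w5, so ◇◇(¬q ∨ q) is true at w0.
    At w5: ◇(¬q ∨ q) requires ¬q ∨ q at some successor in {w3}.
      ¬q ∨ q holds at w3, so ◇(¬q ∨ q) is true at w5.

Yes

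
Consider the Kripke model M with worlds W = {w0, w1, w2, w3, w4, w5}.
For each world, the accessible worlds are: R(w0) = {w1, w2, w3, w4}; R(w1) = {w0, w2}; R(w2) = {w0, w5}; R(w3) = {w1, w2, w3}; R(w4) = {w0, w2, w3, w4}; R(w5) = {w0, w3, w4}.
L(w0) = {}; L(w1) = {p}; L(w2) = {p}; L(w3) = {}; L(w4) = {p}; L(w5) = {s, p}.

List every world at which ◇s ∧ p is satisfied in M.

w2

Recall that ◇ψ holds at a world iff ψ holds at some accessible world.
Let φ = ◇s ∧ p. Evaluate φ at each world:
  w0 (successors {w1, w2, w3, w4}): φ is false.
  w1 (successors {w0, w2}): φ is false.
  w2 (successors {w0, w5}): φ is true.
  w3 (successors {w1, w2, w3}): φ is false.
  w4 (successors {w0, w2, w3, w4}): φ is false.
  w5 (successors {w0, w3, w4}): φ is false.
For instance, at w4:
  At w4: ◇s is false, p is true, so ◇s ∧ p is false.
    At w4: ◇s requires s at some successor in {w0, w2, w3, w4}.
      At w0: s is false.
      At w2: s is false.
      At w3: s is false.
      At w4: s is false.
    So ◇s is false at w4.
Satisfying worlds: {w2}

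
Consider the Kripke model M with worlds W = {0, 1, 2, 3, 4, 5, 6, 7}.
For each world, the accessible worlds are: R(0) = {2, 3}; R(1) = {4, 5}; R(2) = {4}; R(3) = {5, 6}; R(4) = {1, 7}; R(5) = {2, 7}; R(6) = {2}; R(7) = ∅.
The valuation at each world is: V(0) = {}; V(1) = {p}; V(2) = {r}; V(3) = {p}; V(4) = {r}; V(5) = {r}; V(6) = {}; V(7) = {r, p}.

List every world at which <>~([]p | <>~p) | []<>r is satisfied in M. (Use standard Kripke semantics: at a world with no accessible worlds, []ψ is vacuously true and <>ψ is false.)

0, 1, 2, 3, 6, 7

Let φ = <>~([]p | <>~p) | []<>r. Evaluate φ at each world:
  0 (successors {2, 3}): φ is true.
  1 (successors {4, 5}): φ is true.
  2 (successors {4}): φ is true.
  3 (successors {5, 6}): φ is true.
  4 (successors {1, 7}): φ is false.
  5 (successors {2, 7}): φ is false.
  6 (successors {2}): φ is true.
  7 (successors ∅): φ is true.
For instance, at 0:
  At 0: <>~([]p | <>~p) is false, []<>r is true, so <>~([]p | <>~p) | []<>r is true.
    At 0: <>~([]p | <>~p) requires ~([]p | <>~p) at some successor in {2, 3}.
      At 2: ~([]p | <>~p) is false.
      At 3: ~([]p | <>~p) is false.
    So <>~([]p | <>~p) is false at 0.
    At 0: []<>r requires <>r at every successor {2, 3}.
      At 2: <>r is true.
      At 3: <>r is true.
    So []<>r is true at 0.
Satisfying worlds: {0, 1, 2, 3, 6, 7}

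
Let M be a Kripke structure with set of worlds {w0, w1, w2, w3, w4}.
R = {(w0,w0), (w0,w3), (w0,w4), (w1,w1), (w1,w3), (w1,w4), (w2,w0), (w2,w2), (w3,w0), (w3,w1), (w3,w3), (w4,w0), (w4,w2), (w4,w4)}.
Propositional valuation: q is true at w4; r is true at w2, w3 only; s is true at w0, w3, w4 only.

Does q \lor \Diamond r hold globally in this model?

Let φ = q \lor \Diamond r. Evaluate φ at each world:
  w0 (successors {w0, w3, w4}): φ is true.
  w1 (successors {w1, w3, w4}): φ is true.
  w2 (successors {w0, w2}): φ is true.
  w3 (successors {w0, w1, w3}): φ is true.
  w4 (successors {w0, w2, w4}): φ is true.
For instance, at w1:
  At w1: q is false, \Diamond r is true, so q \lor \Diamond r is true.
    At w1: \Diamond r requires r at some successor in {w1, w3, w4}.
      r holds at w3, so \Diamond r is true at w1.

Yes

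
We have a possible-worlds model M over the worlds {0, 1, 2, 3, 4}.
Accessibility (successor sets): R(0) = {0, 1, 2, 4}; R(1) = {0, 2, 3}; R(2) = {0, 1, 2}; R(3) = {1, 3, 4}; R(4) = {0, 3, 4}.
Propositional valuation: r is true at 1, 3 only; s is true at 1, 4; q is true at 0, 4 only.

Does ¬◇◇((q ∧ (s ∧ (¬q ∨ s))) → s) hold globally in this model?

No

Recall that ◇ψ holds at a world iff ψ holds at some accessible world.
Let φ = ¬◇◇((q ∧ (s ∧ (¬q ∨ s))) → s). Evaluate φ at each world:
  0 (successors {0, 1, 2, 4}): φ is false.
  1 (successors {0, 2, 3}): φ is false.
  2 (successors {0, 1, 2}): φ is false.
  3 (successors {1, 3, 4}): φ is false.
  4 (successors {0, 3, 4}): φ is false.
Detail at 0 (counterexample):
  At 0: ◇◇((q ∧ (s ∧ (¬q ∨ s))) → s) is true, so ¬◇◇((q ∧ (s ∧ (¬q ∨ s))) → s) is false.
    At 0: ◇◇((q ∧ (s ∧ (¬q ∨ s))) → s) requires ◇((q ∧ (s ∧ (¬q ∨ s))) → s) at some successor in {0, 1, 2, 4}.
      ◇((q ∧ (s ∧ (¬q ∨ s))) → s) holds at 0, so ◇◇((q ∧ (s ∧ (¬q ∨ s))) → s) is true at 0.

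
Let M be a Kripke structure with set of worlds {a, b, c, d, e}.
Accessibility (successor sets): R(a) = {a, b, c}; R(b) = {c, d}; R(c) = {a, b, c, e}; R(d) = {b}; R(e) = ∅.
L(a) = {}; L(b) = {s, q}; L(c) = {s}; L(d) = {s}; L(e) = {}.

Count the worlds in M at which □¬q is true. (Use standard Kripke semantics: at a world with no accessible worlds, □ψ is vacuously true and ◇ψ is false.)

2

Let φ = □¬q. Evaluate φ at each world:
  a (successors {a, b, c}): φ is false.
  b (successors {c, d}): φ is true.
  c (successors {a, b, c, e}): φ is false.
  d (successors {b}): φ is false.
  e (successors ∅): φ is true.
For instance, at c:
  At c: □¬q requires ¬q at every successor {a, b, c, e}.
    ¬q fails at b, so □¬q is false at c.
Satisfying worlds: {b, e}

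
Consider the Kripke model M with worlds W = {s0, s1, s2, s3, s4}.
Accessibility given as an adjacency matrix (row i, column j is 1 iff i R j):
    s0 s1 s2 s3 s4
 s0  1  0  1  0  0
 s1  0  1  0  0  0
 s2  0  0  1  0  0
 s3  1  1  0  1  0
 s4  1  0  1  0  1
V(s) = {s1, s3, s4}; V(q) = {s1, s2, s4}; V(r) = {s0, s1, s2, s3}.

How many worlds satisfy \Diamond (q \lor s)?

5

Recall that \Diamond ψ holds at a world iff ψ holds at some accessible world.
Let φ = \Diamond (q \lor s). Evaluate φ at each world:
  s0 (successors {s0, s2}): φ is true.
  s1 (successors {s1}): φ is true.
  s2 (successors {s2}): φ is true.
  s3 (successors {s0, s1, s3}): φ is true.
  s4 (successors {s0, s2, s4}): φ is true.
For instance, at s3:
  At s3: \Diamond (q \lor s) requires q \lor s at some successor in {s0, s1, s3}.
    q \lor s holds at s1, so \Diamond (q \lor s) is true at s3.
Satisfying worlds: {s0, s1, s2, s3, s4}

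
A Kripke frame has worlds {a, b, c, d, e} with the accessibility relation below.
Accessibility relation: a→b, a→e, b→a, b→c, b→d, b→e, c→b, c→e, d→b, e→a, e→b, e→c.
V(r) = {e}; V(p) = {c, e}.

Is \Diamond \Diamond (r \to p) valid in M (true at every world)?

Let φ = \Diamond \Diamond (r \to p). Evaluate φ at each world:
  a (successors {b, e}): φ is true.
  b (successors {a, c, d, e}): φ is true.
  c (successors {b, e}): φ is true.
  d (successors {b}): φ is true.
  e (successors {a, b, c}): φ is true.
For instance, at a:
  At a: \Diamond \Diamond (r \to p) requires \Diamond (r \to p) at some successor in {b, e}.
    \Diamond (r \to p) holds at b, so \Diamond \Diamond (r \to p) is true at a.
      At b: \Diamond (r \to p) requires r \to p at some successor in {a, c, d, e}.
        r \to p holds at a, so \Diamond (r \to p) is true at b.

Yes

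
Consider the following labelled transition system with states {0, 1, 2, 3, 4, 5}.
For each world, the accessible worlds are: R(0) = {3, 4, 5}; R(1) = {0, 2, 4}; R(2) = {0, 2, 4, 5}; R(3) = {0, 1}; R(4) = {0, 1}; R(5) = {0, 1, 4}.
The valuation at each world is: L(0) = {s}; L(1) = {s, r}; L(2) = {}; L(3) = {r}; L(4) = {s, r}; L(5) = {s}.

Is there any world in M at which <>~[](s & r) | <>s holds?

Let φ = <>~[](s & r) | <>s. Evaluate φ at each world:
  0 (successors {3, 4, 5}): φ is true.
  1 (successors {0, 2, 4}): φ is true.
  2 (successors {0, 2, 4, 5}): φ is true.
  3 (successors {0, 1}): φ is true.
  4 (successors {0, 1}): φ is true.
  5 (successors {0, 1, 4}): φ is true.
Detail at 0 (witness):
  At 0: <>~[](s & r) is true, <>s is true, so <>~[](s & r) | <>s is true.
    At 0: <>~[](s & r) requires ~[](s & r) at some successor in {3, 4, 5}.
      ~[](s & r) holds at 3, so <>~[](s & r) is true at 0.
    At 0: <>s requires s at some successor in {3, 4, 5}.
      s holds at 4, so <>s is true at 0.

Yes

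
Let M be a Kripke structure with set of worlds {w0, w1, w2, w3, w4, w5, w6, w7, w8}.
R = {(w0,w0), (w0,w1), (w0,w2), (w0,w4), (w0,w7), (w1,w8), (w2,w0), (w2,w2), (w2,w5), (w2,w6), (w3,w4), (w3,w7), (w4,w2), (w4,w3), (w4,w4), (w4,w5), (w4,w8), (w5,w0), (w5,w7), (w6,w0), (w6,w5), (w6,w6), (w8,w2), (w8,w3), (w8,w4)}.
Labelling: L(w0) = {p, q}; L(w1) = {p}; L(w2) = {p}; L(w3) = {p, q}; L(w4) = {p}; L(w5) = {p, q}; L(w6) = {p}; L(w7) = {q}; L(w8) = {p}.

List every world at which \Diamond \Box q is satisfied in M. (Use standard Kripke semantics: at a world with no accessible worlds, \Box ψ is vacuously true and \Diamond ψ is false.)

w0, w2, w3, w4, w5, w6

Let φ = \Diamond \Box q. Evaluate φ at each world:
  w0 (successors {w0, w1, w2, w4, w7}): φ is true.
  w1 (successors {w8}): φ is false.
  w2 (successors {w0, w2, w5, w6}): φ is true.
  w3 (successors {w4, w7}): φ is true.
  w4 (successors {w2, w3, w4, w5, w8}): φ is true.
  w5 (successors {w0, w7}): φ is true.
  w6 (successors {w0, w5, w6}): φ is true.
  w7 (successors ∅): φ is false.
  w8 (successors {w2, w3, w4}): φ is false.
For instance, at w4:
  At w4: \Diamond \Box q requires \Box q at some successor in {w2, w3, w4, w5, w8}.
    \Box q holds at w5, so \Diamond \Box q is true at w4.
      At w5: \Box q requires q at every successor {w0, w7}.
        At w0: q is true.
        At w7: q is true.
      So \Box q is true at w5.
Satisfying worlds: {w0, w2, w3, w4, w5, w6}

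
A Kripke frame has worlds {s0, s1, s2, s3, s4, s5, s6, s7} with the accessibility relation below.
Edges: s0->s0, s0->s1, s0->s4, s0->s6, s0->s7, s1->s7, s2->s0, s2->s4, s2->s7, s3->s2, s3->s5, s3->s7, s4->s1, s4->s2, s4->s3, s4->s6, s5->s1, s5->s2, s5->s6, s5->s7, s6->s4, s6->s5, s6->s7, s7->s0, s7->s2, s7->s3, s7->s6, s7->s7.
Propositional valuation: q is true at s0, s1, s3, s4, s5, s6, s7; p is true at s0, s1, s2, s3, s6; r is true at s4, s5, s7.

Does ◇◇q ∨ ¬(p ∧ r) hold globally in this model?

Yes

Let φ = ◇◇q ∨ ¬(p ∧ r). Evaluate φ at each world:
  s0 (successors {s0, s1, s4, s6, s7}): φ is true.
  s1 (successors {s7}): φ is true.
  s2 (successors {s0, s4, s7}): φ is true.
  s3 (successors {s2, s5, s7}): φ is true.
  s4 (successors {s1, s2, s3, s6}): φ is true.
  s5 (successors {s1, s2, s6, s7}): φ is true.
  s6 (successors {s4, s5, s7}): φ is true.
  s7 (successors {s0, s2, s3, s6, s7}): φ is true.
For instance, at s4:
  At s4: ◇◇q is true, ¬(p ∧ r) is true, so ◇◇q ∨ ¬(p ∧ r) is true.
    At s4: ◇◇q requires ◇q at some successor in {s1, s2, s3, s6}.
      ◇q holds at s1, so ◇◇q is true at s4.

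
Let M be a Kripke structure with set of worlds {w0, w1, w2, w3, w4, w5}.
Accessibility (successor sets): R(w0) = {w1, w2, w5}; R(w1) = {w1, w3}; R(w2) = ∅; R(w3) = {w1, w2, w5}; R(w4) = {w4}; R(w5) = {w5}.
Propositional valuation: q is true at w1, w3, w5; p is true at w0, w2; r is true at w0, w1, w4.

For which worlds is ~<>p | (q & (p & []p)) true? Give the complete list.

w1, w2, w4, w5

Recall that []ψ holds at a world iff ψ holds at every accessible world, and <>ψ holds iff ψ holds at some accessible world.
Let φ = ~<>p | (q & (p & []p)). Evaluate φ at each world:
  w0 (successors {w1, w2, w5}): φ is false.
  w1 (successors {w1, w3}): φ is true.
  w2 (successors ∅): φ is true.
  w3 (successors {w1, w2, w5}): φ is false.
  w4 (successors {w4}): φ is true.
  w5 (successors {w5}): φ is true.
For instance, at w3:
  At w3: ~<>p is false, q & (p & []p) is false, so ~<>p | (q & (p & []p)) is false.
    At w3: <>p is true, so ~<>p is false.
      At w3: <>p requires p at some successor in {w1, w2, w5}.
        p holds at w2, so <>p is true at w3.
    At w3: q is true, p & []p is false, so q & (p & []p) is false.
      At w3: p is false, []p is false, so p & []p is false.
Satisfying worlds: {w1, w2, w4, w5}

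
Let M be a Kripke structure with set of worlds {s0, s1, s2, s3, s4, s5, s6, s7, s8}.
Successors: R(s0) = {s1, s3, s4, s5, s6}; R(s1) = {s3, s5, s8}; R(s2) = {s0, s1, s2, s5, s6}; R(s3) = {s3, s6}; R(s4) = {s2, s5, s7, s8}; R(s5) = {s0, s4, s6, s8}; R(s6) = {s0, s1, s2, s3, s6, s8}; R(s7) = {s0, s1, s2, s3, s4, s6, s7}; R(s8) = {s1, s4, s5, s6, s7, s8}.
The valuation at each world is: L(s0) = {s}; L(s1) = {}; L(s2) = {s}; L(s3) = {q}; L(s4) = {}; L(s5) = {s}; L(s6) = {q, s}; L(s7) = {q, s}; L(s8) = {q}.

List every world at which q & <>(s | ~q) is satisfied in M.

Let φ = q & <>(s | ~q). Evaluate φ at each world:
  s0 (successors {s1, s3, s4, s5, s6}): φ is false.
  s1 (successors {s3, s5, s8}): φ is false.
  s2 (successors {s0, s1, s2, s5, s6}): φ is false.
  s3 (successors {s3, s6}): φ is true.
  s4 (successors {s2, s5, s7, s8}): φ is false.
  s5 (successors {s0, s4, s6, s8}): φ is false.
  s6 (successors {s0, s1, s2, s3, s6, s8}): φ is true.
  s7 (successors {s0, s1, s2, s3, s4, s6, s7}): φ is true.
  s8 (successors {s1, s4, s5, s6, s7, s8}): φ is true.
For instance, at s0:
  At s0: q is false, <>(s | ~q) is true, so q & <>(s | ~q) is false.
    At s0: <>(s | ~q) requires s | ~q at some successor in {s1, s3, s4, s5, s6}.
      s | ~q holds at s1, so <>(s | ~q) is true at s0.
Satisfying worlds: {s3, s6, s7, s8}

s3, s6, s7, s8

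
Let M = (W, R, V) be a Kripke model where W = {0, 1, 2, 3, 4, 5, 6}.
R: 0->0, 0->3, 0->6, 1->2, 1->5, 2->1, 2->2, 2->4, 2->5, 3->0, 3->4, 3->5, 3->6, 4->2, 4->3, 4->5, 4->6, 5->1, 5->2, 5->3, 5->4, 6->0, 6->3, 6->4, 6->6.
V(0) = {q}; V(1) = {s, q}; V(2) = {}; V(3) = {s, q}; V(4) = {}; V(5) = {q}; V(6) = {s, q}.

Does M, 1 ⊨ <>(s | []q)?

At 1: <>(s | []q) requires s | []q at some successor in {2, 5}.
  At 2: s | []q is false.
  At 5: s | []q is false.
So <>(s | []q) is false at 1.

No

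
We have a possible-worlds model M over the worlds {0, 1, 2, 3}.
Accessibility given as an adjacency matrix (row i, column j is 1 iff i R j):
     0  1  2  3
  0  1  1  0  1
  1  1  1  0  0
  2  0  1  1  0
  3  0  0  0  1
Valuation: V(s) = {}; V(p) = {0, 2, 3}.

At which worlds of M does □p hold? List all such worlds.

Recall that □ψ holds at a world iff ψ holds at every accessible world, and ◇ψ holds iff ψ holds at some accessible world.
Let φ = □p. Evaluate φ at each world:
  0 (successors {0, 1, 3}): φ is false.
  1 (successors {0, 1}): φ is false.
  2 (successors {1, 2}): φ is false.
  3 (successors {3}): φ is true.
For instance, at 3:
  At 3: □p requires p at every successor {3}.
    At 3: p is true.
  So □p is true at 3.
Satisfying worlds: {3}

3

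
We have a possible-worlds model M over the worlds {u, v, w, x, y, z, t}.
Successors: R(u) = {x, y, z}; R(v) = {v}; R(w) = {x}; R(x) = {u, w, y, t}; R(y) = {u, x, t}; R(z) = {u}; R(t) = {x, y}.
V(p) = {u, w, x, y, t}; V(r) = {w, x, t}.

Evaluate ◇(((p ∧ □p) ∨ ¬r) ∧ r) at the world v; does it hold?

No

Recall that □ψ holds at a world iff ψ holds at every accessible world, and ◇ψ holds iff ψ holds at some accessible world.
At v: ◇(((p ∧ □p) ∨ ¬r) ∧ r) requires ((p ∧ □p) ∨ ¬r) ∧ r at some successor in {v}.
  At v: ((p ∧ □p) ∨ ¬r) ∧ r is false.
So ◇(((p ∧ □p) ∨ ¬r) ∧ r) is false at v.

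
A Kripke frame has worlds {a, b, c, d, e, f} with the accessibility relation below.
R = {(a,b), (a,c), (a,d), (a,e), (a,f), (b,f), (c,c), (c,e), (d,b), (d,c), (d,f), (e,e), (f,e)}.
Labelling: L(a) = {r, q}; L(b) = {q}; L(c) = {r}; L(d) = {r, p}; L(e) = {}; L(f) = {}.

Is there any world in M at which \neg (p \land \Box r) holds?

Yes

Let φ = \neg (p \land \Box r). Evaluate φ at each world:
  a (successors {b, c, d, e, f}): φ is true.
  b (successors {f}): φ is true.
  c (successors {c, e}): φ is true.
  d (successors {b, c, f}): φ is true.
  e (successors {e}): φ is true.
  f (successors {e}): φ is true.
Detail at a (witness):
  At a: p \land \Box r is false, so \neg (p \land \Box r) is true.
    At a: p is false, \Box r is false, so p \land \Box r is false.
      At a: \Box r requires r at every successor {b, c, d, e, f}.
        r fails at b, so \Box r is false at a.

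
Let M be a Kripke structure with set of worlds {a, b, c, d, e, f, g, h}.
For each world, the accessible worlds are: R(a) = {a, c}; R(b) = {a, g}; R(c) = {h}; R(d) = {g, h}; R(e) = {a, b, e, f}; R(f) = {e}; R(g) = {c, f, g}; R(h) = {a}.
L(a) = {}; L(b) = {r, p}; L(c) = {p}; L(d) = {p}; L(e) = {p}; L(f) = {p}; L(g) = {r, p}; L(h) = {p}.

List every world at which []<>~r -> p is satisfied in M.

b, c, d, e, f, g, h

Let φ = []<>~r -> p. Evaluate φ at each world:
  a (successors {a, c}): φ is false.
  b (successors {a, g}): φ is true.
  c (successors {h}): φ is true.
  d (successors {g, h}): φ is true.
  e (successors {a, b, e, f}): φ is true.
  f (successors {e}): φ is true.
  g (successors {c, f, g}): φ is true.
  h (successors {a}): φ is true.
For instance, at f:
  At f: []<>~r is true, p is true, so []<>~r -> p is true.
    At f: []<>~r requires <>~r at every successor {e}.
      At e: <>~r is true.
    So []<>~r is true at f.
Satisfying worlds: {b, c, d, e, f, g, h}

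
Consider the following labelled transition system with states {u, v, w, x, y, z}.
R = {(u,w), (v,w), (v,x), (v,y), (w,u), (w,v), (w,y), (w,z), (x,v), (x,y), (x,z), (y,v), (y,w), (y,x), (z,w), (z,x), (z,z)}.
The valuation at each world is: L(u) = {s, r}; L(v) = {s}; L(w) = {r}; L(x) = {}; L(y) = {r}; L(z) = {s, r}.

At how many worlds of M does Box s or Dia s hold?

4

Let φ = Box s or Dia s. Evaluate φ at each world:
  u (successors {w}): φ is false.
  v (successors {w, x, y}): φ is false.
  w (successors {u, v, y, z}): φ is true.
  x (successors {v, y, z}): φ is true.
  y (successors {v, w, x}): φ is true.
  z (successors {w, x, z}): φ is true.
For instance, at u:
  At u: Box s is false, Dia s is false, so Box s or Dia s is false.
    At u: Box s requires s at every successor {w}.
      s fails at w, so Box s is false at u.
    At u: Dia s requires s at some successor in {w}.
      At w: s is false.
    So Dia s is false at u.
Satisfying worlds: {w, x, y, z}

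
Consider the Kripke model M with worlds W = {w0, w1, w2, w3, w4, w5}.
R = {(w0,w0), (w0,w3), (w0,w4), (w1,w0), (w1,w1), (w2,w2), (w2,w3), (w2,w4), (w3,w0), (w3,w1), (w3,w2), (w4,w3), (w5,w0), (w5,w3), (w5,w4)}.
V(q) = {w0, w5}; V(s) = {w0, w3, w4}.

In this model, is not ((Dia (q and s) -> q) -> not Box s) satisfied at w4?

Yes

At w4: (Dia (q and s) -> q) -> not Box s is false, so not ((Dia (q and s) -> q) -> not Box s) is true.
  At w4: Dia (q and s) -> q is true, not Box s is false, so (Dia (q and s) -> q) -> not Box s is false.
    At w4: Dia (q and s) is false, q is false, so Dia (q and s) -> q is true.
      At w4: Dia (q and s) requires q and s at some successor in {w3}.
        At w3: q and s is false.
      So Dia (q and s) is false at w4.
    At w4: Box s is true, so not Box s is false.
      At w4: Box s requires s at every successor {w3}.
        At w3: s is true.
      So Box s is true at w4.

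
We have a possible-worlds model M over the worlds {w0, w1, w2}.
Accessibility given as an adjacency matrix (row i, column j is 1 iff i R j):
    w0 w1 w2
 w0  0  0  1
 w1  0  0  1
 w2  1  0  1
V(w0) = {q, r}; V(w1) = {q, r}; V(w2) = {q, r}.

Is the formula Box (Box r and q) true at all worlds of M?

Let φ = Box (Box r and q). Evaluate φ at each world:
  w0 (successors {w2}): φ is true.
  w1 (successors {w2}): φ is true.
  w2 (successors {w0, w2}): φ is true.
For instance, at w1:
  At w1: Box (Box r and q) requires Box r and q at every successor {w2}.
      At w2: Box r is true, q is true, so Box r and q is true.
  So Box (Box r and q) is true at w1.

Yes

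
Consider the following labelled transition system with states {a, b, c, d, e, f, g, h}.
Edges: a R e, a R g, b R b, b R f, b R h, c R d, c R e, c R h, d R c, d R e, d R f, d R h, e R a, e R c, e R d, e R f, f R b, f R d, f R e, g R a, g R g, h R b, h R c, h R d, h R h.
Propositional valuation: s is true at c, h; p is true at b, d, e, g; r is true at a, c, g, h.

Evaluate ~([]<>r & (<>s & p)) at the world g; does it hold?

Yes

At g: []<>r & (<>s & p) is false, so ~([]<>r & (<>s & p)) is true.
  At g: []<>r is true, <>s & p is false, so []<>r & (<>s & p) is false.
    At g: []<>r requires <>r at every successor {a, g}.
      At a: <>r is true.
      At g: <>r is true.
    So []<>r is true at g.
    At g: <>s is false, p is true, so <>s & p is false.
      At g: <>s requires s at some successor in {a, g}.
        At a: s is false.
        At g: s is false.
      So <>s is false at g.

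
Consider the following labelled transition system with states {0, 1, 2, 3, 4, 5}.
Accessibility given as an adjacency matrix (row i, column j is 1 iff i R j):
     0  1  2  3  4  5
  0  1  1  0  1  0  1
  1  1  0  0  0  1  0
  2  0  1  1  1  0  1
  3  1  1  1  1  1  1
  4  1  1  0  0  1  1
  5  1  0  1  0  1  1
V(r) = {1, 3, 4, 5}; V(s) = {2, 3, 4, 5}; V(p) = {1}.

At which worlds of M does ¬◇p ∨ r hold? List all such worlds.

Let φ = ¬◇p ∨ r. Evaluate φ at each world:
  0 (successors {0, 1, 3, 5}): φ is false.
  1 (successors {0, 4}): φ is true.
  2 (successors {1, 2, 3, 5}): φ is false.
  3 (successors {0, 1, 2, 3, 4, 5}): φ is true.
  4 (successors {0, 1, 4, 5}): φ is true.
  5 (successors {0, 2, 4, 5}): φ is true.
For instance, at 4:
  At 4: ¬◇p is false, r is true, so ¬◇p ∨ r is true.
    At 4: ◇p is true, so ¬◇p is false.
      At 4: ◇p requires p at some successor in {0, 1, 4, 5}.
        p holds at 1, so ◇p is true at 4.
Satisfying worlds: {1, 3, 4, 5}

1, 3, 4, 5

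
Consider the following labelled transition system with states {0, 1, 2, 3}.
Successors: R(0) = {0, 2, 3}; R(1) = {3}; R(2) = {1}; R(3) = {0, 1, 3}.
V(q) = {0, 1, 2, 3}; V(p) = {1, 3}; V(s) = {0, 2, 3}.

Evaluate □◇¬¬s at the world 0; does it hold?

No

At 0: □◇¬¬s requires ◇¬¬s at every successor {0, 2, 3}.
  ◇¬¬s fails at 2, so □◇¬¬s is false at 0.
    At 2: ◇¬¬s requires ¬¬s at some successor in {1}.
      At 1: ¬¬s is false.
    So ◇¬¬s is false at 2.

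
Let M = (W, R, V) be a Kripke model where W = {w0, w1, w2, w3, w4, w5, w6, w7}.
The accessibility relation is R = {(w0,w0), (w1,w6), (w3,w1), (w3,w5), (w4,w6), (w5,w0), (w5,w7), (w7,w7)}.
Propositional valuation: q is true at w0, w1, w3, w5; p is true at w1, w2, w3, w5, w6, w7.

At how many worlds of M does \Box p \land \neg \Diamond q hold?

5

Let φ = \Box p \land \neg \Diamond q. Evaluate φ at each world:
  w0 (successors {w0}): φ is false.
  w1 (successors {w6}): φ is true.
  w2 (successors ∅): φ is true.
  w3 (successors {w1, w5}): φ is false.
  w4 (successors {w6}): φ is true.
  w5 (successors {w0, w7}): φ is false.
  w6 (successors ∅): φ is true.
  w7 (successors {w7}): φ is true.
For instance, at w7:
  At w7: \Box p is true, \neg \Diamond q is true, so \Box p \land \neg \Diamond q is true.
    At w7: \Box p requires p at every successor {w7}.
      At w7: p is true.
    So \Box p is true at w7.
    At w7: \Diamond q is false, so \neg \Diamond q is true.
      At w7: \Diamond q requires q at some successor in {w7}.
        At w7: q is false.
      So \Diamond q is false at w7.
Satisfying worlds: {w1, w2, w4, w6, w7}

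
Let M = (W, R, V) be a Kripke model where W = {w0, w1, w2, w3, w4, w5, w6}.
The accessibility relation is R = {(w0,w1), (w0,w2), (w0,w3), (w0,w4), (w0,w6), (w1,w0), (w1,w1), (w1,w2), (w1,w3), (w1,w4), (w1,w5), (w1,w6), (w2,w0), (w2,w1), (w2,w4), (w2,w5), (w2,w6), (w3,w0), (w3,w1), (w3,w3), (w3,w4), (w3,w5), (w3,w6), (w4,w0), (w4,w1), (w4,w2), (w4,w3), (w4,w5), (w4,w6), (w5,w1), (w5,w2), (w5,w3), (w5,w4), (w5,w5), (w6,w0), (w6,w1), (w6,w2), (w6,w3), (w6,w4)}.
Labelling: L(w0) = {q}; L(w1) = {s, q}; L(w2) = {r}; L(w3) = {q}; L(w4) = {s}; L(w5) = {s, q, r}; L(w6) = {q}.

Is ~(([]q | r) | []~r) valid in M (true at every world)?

No

Recall that []ψ holds at a world iff ψ holds at every accessible world, and <>ψ holds iff ψ holds at some accessible world.
Let φ = ~(([]q | r) | []~r). Evaluate φ at each world:
  w0 (successors {w1, w2, w3, w4, w6}): φ is true.
  w1 (successors {w0, w1, w2, w3, w4, w5, w6}): φ is true.
  w2 (successors {w0, w1, w4, w5, w6}): φ is false.
  w3 (successors {w0, w1, w3, w4, w5, w6}): φ is true.
  w4 (successors {w0, w1, w2, w3, w5, w6}): φ is true.
  w5 (successors {w1, w2, w3, w4, w5}): φ is false.
  w6 (successors {w0, w1, w2, w3, w4}): φ is true.
Detail at w2 (counterexample):
  At w2: ([]q | r) | []~r is true, so ~(([]q | r) | []~r) is false.
    At w2: []q | r is true, []~r is false, so ([]q | r) | []~r is true.
      At w2: []q is false, r is true, so []q | r is true.
      At w2: []~r requires ~r at every successor {w0, w1, w4, w5, w6}.
        ~r fails at w5, so []~r is false at w2.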